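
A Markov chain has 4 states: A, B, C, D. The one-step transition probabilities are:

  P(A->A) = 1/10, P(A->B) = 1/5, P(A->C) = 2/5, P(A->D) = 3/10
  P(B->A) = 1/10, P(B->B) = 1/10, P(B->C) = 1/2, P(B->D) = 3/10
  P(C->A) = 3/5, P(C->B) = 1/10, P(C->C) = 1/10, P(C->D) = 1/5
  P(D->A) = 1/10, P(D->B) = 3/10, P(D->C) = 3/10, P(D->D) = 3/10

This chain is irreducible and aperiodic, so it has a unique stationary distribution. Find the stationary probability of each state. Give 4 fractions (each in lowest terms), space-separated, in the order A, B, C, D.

Answer: 179/715 128/715 43/143 193/715

Derivation:
The stationary distribution satisfies pi = pi * P, i.e.:
  pi_A = 1/10*pi_A + 1/10*pi_B + 3/5*pi_C + 1/10*pi_D
  pi_B = 1/5*pi_A + 1/10*pi_B + 1/10*pi_C + 3/10*pi_D
  pi_C = 2/5*pi_A + 1/2*pi_B + 1/10*pi_C + 3/10*pi_D
  pi_D = 3/10*pi_A + 3/10*pi_B + 1/5*pi_C + 3/10*pi_D
with normalization: pi_A + pi_B + pi_C + pi_D = 1.

Using the first 3 balance equations plus normalization, the linear system A*pi = b is:
  [-9/10, 1/10, 3/5, 1/10] . pi = 0
  [1/5, -9/10, 1/10, 3/10] . pi = 0
  [2/5, 1/2, -9/10, 3/10] . pi = 0
  [1, 1, 1, 1] . pi = 1

Solving yields:
  pi_A = 179/715
  pi_B = 128/715
  pi_C = 43/143
  pi_D = 193/715

Verification (pi * P):
  179/715*1/10 + 128/715*1/10 + 43/143*3/5 + 193/715*1/10 = 179/715 = pi_A  (ok)
  179/715*1/5 + 128/715*1/10 + 43/143*1/10 + 193/715*3/10 = 128/715 = pi_B  (ok)
  179/715*2/5 + 128/715*1/2 + 43/143*1/10 + 193/715*3/10 = 43/143 = pi_C  (ok)
  179/715*3/10 + 128/715*3/10 + 43/143*1/5 + 193/715*3/10 = 193/715 = pi_D  (ok)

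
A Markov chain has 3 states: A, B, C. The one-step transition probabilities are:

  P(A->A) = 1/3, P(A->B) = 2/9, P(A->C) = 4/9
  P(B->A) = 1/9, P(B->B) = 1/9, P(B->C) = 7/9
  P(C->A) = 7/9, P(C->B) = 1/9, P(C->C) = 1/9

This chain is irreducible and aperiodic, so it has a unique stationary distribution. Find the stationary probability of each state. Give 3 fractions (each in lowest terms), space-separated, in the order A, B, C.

The stationary distribution satisfies pi = pi * P, i.e.:
  pi_A = 1/3*pi_A + 1/9*pi_B + 7/9*pi_C
  pi_B = 2/9*pi_A + 1/9*pi_B + 1/9*pi_C
  pi_C = 4/9*pi_A + 7/9*pi_B + 1/9*pi_C
with normalization: pi_A + pi_B + pi_C = 1.

Using the first 2 balance equations plus normalization, the linear system A*pi = b is:
  [-2/3, 1/9, 7/9] . pi = 0
  [2/9, -8/9, 1/9] . pi = 0
  [1, 1, 1] . pi = 1

Solving yields:
  pi_A = 19/41
  pi_B = 20/123
  pi_C = 46/123

Verification (pi * P):
  19/41*1/3 + 20/123*1/9 + 46/123*7/9 = 19/41 = pi_A  (ok)
  19/41*2/9 + 20/123*1/9 + 46/123*1/9 = 20/123 = pi_B  (ok)
  19/41*4/9 + 20/123*7/9 + 46/123*1/9 = 46/123 = pi_C  (ok)

Answer: 19/41 20/123 46/123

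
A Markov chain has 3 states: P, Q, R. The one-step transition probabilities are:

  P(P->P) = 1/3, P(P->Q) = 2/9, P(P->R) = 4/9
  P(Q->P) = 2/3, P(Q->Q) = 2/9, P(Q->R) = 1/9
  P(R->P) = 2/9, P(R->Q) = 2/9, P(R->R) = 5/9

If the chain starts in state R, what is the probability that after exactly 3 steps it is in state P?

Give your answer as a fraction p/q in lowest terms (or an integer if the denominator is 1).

Answer: 262/729

Derivation:
Computing P^3 by repeated multiplication:
P^1 =
  P: [1/3, 2/9, 4/9]
  Q: [2/3, 2/9, 1/9]
  R: [2/9, 2/9, 5/9]
P^2 =
  P: [29/81, 2/9, 34/81]
  Q: [32/81, 2/9, 31/81]
  R: [28/81, 2/9, 35/81]
P^3 =
  P: [263/729, 2/9, 304/729]
  Q: [266/729, 2/9, 301/729]
  R: [262/729, 2/9, 305/729]

(P^3)[R -> P] = 262/729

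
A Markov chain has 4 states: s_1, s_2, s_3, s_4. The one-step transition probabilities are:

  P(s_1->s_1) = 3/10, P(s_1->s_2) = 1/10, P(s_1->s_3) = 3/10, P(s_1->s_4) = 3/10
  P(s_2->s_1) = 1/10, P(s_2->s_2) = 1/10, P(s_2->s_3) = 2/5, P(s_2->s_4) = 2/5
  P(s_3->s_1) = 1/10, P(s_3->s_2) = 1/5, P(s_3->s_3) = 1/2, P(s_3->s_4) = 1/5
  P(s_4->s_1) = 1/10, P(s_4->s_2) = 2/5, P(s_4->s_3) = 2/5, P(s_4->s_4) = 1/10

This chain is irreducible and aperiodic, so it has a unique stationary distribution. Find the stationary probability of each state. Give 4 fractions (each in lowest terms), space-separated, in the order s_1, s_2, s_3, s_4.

The stationary distribution satisfies pi = pi * P, i.e.:
  pi_s_1 = 3/10*pi_s_1 + 1/10*pi_s_2 + 1/10*pi_s_3 + 1/10*pi_s_4
  pi_s_2 = 1/10*pi_s_1 + 1/10*pi_s_2 + 1/5*pi_s_3 + 2/5*pi_s_4
  pi_s_3 = 3/10*pi_s_1 + 2/5*pi_s_2 + 1/2*pi_s_3 + 2/5*pi_s_4
  pi_s_4 = 3/10*pi_s_1 + 2/5*pi_s_2 + 1/5*pi_s_3 + 1/10*pi_s_4
with normalization: pi_s_1 + pi_s_2 + pi_s_3 + pi_s_4 = 1.

Using the first 3 balance equations plus normalization, the linear system A*pi = b is:
  [-7/10, 1/10, 1/10, 1/10] . pi = 0
  [1/10, -9/10, 1/5, 2/5] . pi = 0
  [3/10, 2/5, -1/2, 2/5] . pi = 0
  [1, 1, 1, 1] . pi = 1

Solving yields:
  pi_s_1 = 1/8
  pi_s_2 = 199/936
  pi_s_3 = 31/72
  pi_s_4 = 217/936

Verification (pi * P):
  1/8*3/10 + 199/936*1/10 + 31/72*1/10 + 217/936*1/10 = 1/8 = pi_s_1  (ok)
  1/8*1/10 + 199/936*1/10 + 31/72*1/5 + 217/936*2/5 = 199/936 = pi_s_2  (ok)
  1/8*3/10 + 199/936*2/5 + 31/72*1/2 + 217/936*2/5 = 31/72 = pi_s_3  (ok)
  1/8*3/10 + 199/936*2/5 + 31/72*1/5 + 217/936*1/10 = 217/936 = pi_s_4  (ok)

Answer: 1/8 199/936 31/72 217/936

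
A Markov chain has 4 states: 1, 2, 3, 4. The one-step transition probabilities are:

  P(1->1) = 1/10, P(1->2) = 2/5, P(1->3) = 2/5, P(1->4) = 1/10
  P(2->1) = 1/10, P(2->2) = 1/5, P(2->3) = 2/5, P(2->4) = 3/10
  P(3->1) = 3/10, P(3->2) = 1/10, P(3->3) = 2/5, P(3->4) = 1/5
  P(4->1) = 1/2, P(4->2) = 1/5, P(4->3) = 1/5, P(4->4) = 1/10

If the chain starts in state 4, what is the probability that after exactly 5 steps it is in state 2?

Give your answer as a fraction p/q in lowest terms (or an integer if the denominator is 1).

Computing P^5 by repeated multiplication:
P^1 =
  1: [1/10, 2/5, 2/5, 1/10]
  2: [1/10, 1/5, 2/5, 3/10]
  3: [3/10, 1/10, 2/5, 1/5]
  4: [1/2, 1/5, 1/5, 1/10]
P^2 =
  1: [11/50, 9/50, 19/50, 11/50]
  2: [3/10, 9/50, 17/50, 9/50]
  3: [13/50, 11/50, 9/25, 4/25]
  4: [9/50, 7/25, 19/50, 4/25]
P^3 =
  1: [33/125, 103/500, 89/250, 87/500]
  2: [6/25, 113/500, 91/250, 17/100]
  3: [59/250, 27/125, 46/125, 9/50]
  4: [6/25, 99/500, 46/125, 97/500]
P^4 =
  1: [301/1250, 543/2500, 913/2500, 221/1250]
  2: [301/1250, 529/2500, 183/500, 227/1250]
  3: [307/1250, 263/1250, 91/250, 9/50]
  4: [157/625, 132/625, 903/2500, 441/2500]
P^5 =
  1: [3047/12500, 5291/25000, 2279/6250, 4499/25000]
  2: [3073/12500, 5289/25000, 2273/6250, 4473/25000]
  3: [153/625, 2659/12500, 91/250, 2231/12500]
  4: [607/2500, 5353/25000, 4559/12500, 4459/25000]

(P^5)[4 -> 2] = 5353/25000

Answer: 5353/25000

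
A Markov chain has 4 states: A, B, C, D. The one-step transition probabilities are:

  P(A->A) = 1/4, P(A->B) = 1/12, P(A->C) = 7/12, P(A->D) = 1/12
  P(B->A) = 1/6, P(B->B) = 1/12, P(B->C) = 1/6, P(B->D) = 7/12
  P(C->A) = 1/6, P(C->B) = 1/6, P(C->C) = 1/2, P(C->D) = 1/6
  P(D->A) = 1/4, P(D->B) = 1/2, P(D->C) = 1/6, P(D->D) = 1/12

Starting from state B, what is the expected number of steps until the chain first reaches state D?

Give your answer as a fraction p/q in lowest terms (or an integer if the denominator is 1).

Let h_i = expected steps to first reach D from state i.
Boundary: h_D = 0.
First-step equations for the other states:
  h_A = 1 + 1/4*h_A + 1/12*h_B + 7/12*h_C + 1/12*h_D
  h_B = 1 + 1/6*h_A + 1/12*h_B + 1/6*h_C + 7/12*h_D
  h_C = 1 + 1/6*h_A + 1/6*h_B + 1/2*h_C + 1/6*h_D

Substituting h_D = 0 and rearranging gives the linear system (I - Q) h = 1:
  [3/4, -1/12, -7/12] . (h_A, h_B, h_C) = 1
  [-1/6, 11/12, -1/6] . (h_A, h_B, h_C) = 1
  [-1/6, -1/6, 1/2] . (h_A, h_B, h_C) = 1

Solving yields:
  h_A = 161/30
  h_B = 44/15
  h_C = 143/30

Starting state is B, so the expected hitting time is h_B = 44/15.

Answer: 44/15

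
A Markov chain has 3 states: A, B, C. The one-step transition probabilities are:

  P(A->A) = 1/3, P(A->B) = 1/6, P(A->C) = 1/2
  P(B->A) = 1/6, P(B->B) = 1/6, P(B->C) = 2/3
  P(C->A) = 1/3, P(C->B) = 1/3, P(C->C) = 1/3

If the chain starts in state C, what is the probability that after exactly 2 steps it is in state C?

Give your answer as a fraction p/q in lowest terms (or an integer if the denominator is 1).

Answer: 1/2

Derivation:
Computing P^2 by repeated multiplication:
P^1 =
  A: [1/3, 1/6, 1/2]
  B: [1/6, 1/6, 2/3]
  C: [1/3, 1/3, 1/3]
P^2 =
  A: [11/36, 1/4, 4/9]
  B: [11/36, 5/18, 5/12]
  C: [5/18, 2/9, 1/2]

(P^2)[C -> C] = 1/2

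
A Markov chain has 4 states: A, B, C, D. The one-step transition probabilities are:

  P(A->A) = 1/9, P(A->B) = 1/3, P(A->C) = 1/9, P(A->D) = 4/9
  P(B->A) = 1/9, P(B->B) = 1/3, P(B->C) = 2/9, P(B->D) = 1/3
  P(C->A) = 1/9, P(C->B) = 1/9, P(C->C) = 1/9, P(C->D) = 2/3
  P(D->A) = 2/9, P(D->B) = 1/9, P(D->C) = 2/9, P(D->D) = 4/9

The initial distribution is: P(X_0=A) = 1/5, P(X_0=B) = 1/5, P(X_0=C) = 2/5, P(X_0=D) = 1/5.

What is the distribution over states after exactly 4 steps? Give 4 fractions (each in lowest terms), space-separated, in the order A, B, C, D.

Answer: 5344/32805 2069/10935 1207/6561 1691/3645

Derivation:
Propagating the distribution step by step (d_{t+1} = d_t * P):
d_0 = (A=1/5, B=1/5, C=2/5, D=1/5)
  d_1[A] = 1/5*1/9 + 1/5*1/9 + 2/5*1/9 + 1/5*2/9 = 2/15
  d_1[B] = 1/5*1/3 + 1/5*1/3 + 2/5*1/9 + 1/5*1/9 = 1/5
  d_1[C] = 1/5*1/9 + 1/5*2/9 + 2/5*1/9 + 1/5*2/9 = 7/45
  d_1[D] = 1/5*4/9 + 1/5*1/3 + 2/5*2/3 + 1/5*4/9 = 23/45
d_1 = (A=2/15, B=1/5, C=7/45, D=23/45)
  d_2[A] = 2/15*1/9 + 1/5*1/9 + 7/45*1/9 + 23/45*2/9 = 68/405
  d_2[B] = 2/15*1/3 + 1/5*1/3 + 7/45*1/9 + 23/45*1/9 = 5/27
  d_2[C] = 2/15*1/9 + 1/5*2/9 + 7/45*1/9 + 23/45*2/9 = 77/405
  d_2[D] = 2/15*4/9 + 1/5*1/3 + 7/45*2/3 + 23/45*4/9 = 37/81
d_2 = (A=68/405, B=5/27, C=77/405, D=37/81)
  d_3[A] = 68/405*1/9 + 5/27*1/9 + 77/405*1/9 + 37/81*2/9 = 118/729
  d_3[B] = 68/405*1/3 + 5/27*1/3 + 77/405*1/9 + 37/81*1/9 = 691/3645
  d_3[C] = 68/405*1/9 + 5/27*2/9 + 77/405*1/9 + 37/81*2/9 = 133/729
  d_3[D] = 68/405*4/9 + 5/27*1/3 + 77/405*2/3 + 37/81*4/9 = 1699/3645
d_3 = (A=118/729, B=691/3645, C=133/729, D=1699/3645)
  d_4[A] = 118/729*1/9 + 691/3645*1/9 + 133/729*1/9 + 1699/3645*2/9 = 5344/32805
  d_4[B] = 118/729*1/3 + 691/3645*1/3 + 133/729*1/9 + 1699/3645*1/9 = 2069/10935
  d_4[C] = 118/729*1/9 + 691/3645*2/9 + 133/729*1/9 + 1699/3645*2/9 = 1207/6561
  d_4[D] = 118/729*4/9 + 691/3645*1/3 + 133/729*2/3 + 1699/3645*4/9 = 1691/3645
d_4 = (A=5344/32805, B=2069/10935, C=1207/6561, D=1691/3645)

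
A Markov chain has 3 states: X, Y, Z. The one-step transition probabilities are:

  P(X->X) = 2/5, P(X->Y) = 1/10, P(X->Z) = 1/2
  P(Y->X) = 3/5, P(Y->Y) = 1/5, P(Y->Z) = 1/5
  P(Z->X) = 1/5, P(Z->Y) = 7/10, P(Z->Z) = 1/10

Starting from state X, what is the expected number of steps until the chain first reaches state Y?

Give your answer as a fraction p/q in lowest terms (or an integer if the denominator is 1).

Answer: 35/11

Derivation:
Let h_i = expected steps to first reach Y from state i.
Boundary: h_Y = 0.
First-step equations for the other states:
  h_X = 1 + 2/5*h_X + 1/10*h_Y + 1/2*h_Z
  h_Z = 1 + 1/5*h_X + 7/10*h_Y + 1/10*h_Z

Substituting h_Y = 0 and rearranging gives the linear system (I - Q) h = 1:
  [3/5, -1/2] . (h_X, h_Z) = 1
  [-1/5, 9/10] . (h_X, h_Z) = 1

Solving yields:
  h_X = 35/11
  h_Z = 20/11

Starting state is X, so the expected hitting time is h_X = 35/11.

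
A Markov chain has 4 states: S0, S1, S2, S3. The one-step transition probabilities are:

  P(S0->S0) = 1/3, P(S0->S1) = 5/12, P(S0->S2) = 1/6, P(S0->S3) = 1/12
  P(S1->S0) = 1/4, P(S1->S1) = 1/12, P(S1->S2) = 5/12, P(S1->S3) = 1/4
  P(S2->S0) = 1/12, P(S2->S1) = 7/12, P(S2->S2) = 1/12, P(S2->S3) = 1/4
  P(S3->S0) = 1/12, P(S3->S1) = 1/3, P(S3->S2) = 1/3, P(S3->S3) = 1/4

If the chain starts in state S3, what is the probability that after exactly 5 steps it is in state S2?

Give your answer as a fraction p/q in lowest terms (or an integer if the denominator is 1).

Computing P^5 by repeated multiplication:
P^1 =
  S0: [1/3, 5/12, 1/6, 1/12]
  S1: [1/4, 1/12, 5/12, 1/4]
  S2: [1/12, 7/12, 1/12, 1/4]
  S3: [1/12, 1/3, 1/3, 1/4]
P^2 =
  S0: [17/72, 43/144, 13/48, 7/36]
  S1: [23/144, 7/16, 7/36, 5/24]
  S2: [29/144, 31/144, 25/72, 17/72]
  S3: [23/144, 49/144, 19/72, 17/72]
P^3 =
  S0: [83/432, 299/864, 217/864, 91/432]
  S1: [113/576, 247/864, 509/1728, 193/864]
  S2: [293/1728, 331/864, 133/576, 187/864]
  S3: [311/1728, 283/864, 155/576, 193/864]
P^4 =
  S0: [245/1296, 211/648, 77/288, 565/2592]
  S1: [3733/20736, 19/54, 5201/20736, 751/3456]
  S2: [3931/20736, 401/1296, 5791/20736, 2299/10368]
  S3: [3793/20736, 865/2592, 5461/20736, 2281/10368]
P^5 =
  S0: [2875/15552, 10405/31104, 8153/31104, 1699/7776]
  S1: [15509/82944, 10049/31104, 67171/248832, 27371/124416]
  S2: [45361/248832, 10625/31104, 2375/9216, 27173/124416]
  S3: [45955/248832, 10295/31104, 21965/82944, 27311/124416]

(P^5)[S3 -> S2] = 21965/82944

Answer: 21965/82944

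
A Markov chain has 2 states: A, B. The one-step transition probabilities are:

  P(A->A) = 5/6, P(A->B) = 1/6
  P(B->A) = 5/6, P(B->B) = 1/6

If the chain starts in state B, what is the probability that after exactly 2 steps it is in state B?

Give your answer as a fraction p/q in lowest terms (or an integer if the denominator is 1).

Answer: 1/6

Derivation:
Computing P^2 by repeated multiplication:
P^1 =
  A: [5/6, 1/6]
  B: [5/6, 1/6]
P^2 =
  A: [5/6, 1/6]
  B: [5/6, 1/6]

(P^2)[B -> B] = 1/6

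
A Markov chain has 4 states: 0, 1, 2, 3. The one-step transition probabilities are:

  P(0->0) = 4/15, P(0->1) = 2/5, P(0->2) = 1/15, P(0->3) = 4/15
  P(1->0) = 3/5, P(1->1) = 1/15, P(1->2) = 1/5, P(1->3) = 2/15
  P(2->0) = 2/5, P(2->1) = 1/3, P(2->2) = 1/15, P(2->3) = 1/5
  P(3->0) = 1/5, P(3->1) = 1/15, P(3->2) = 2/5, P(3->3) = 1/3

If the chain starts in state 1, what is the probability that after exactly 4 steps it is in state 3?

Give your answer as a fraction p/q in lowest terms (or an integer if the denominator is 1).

Answer: 1364/5625

Derivation:
Computing P^4 by repeated multiplication:
P^1 =
  0: [4/15, 2/5, 1/15, 4/15]
  1: [3/5, 1/15, 1/5, 2/15]
  2: [2/5, 1/3, 1/15, 1/5]
  3: [1/5, 1/15, 2/5, 1/3]
P^2 =
  0: [88/225, 13/75, 47/225, 17/75]
  1: [23/75, 8/25, 3/25, 19/75]
  2: [28/75, 49/225, 8/45, 52/225]
  3: [8/25, 6/25, 14/75, 19/75]
P^3 =
  0: [1138/3375, 853/3375, 62/375, 826/3375]
  1: [419/1125, 226/1125, 218/1125, 262/1125]
  2: [391/1125, 161/675, 583/3375, 814/3375]
  3: [133/375, 251/1125, 206/1125, 269/1125]
P^4 =
  0: [3611/10125, 11297/50625, 9211/50625, 12062/50625]
  1: [5804/16875, 1364/5625, 2887/16875, 1364/5625]
  2: [5959/16875, 11572/50625, 1811/10125, 12121/50625]
  3: [1966/5625, 3944/16875, 2972/16875, 4061/16875]

(P^4)[1 -> 3] = 1364/5625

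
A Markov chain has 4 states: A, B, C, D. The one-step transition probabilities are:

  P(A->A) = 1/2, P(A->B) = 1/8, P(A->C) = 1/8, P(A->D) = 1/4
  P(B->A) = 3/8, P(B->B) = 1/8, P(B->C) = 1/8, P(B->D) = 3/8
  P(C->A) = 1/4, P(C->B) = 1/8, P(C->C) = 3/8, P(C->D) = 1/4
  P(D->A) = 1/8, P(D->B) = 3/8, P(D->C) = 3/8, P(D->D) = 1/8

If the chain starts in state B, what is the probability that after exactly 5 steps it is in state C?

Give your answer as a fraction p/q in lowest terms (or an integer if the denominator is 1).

Answer: 1013/4096

Derivation:
Computing P^5 by repeated multiplication:
P^1 =
  A: [1/2, 1/8, 1/8, 1/4]
  B: [3/8, 1/8, 1/8, 3/8]
  C: [1/4, 1/8, 3/8, 1/4]
  D: [1/8, 3/8, 3/8, 1/8]
P^2 =
  A: [23/64, 3/16, 7/32, 15/64]
  B: [5/16, 7/32, 1/4, 7/32]
  C: [19/64, 3/16, 9/32, 15/64]
  D: [5/16, 5/32, 1/4, 9/32]
P^3 =
  A: [171/512, 47/256, 61/256, 125/512]
  B: [21/64, 23/128, 31/128, 1/4]
  C: [163/512, 47/256, 65/256, 125/512]
  D: [5/16, 25/128, 33/128, 15/64]
P^4 =
  A: [1335/4096, 381/2048, 503/2048, 993/4096]
  B: [331/1024, 3/16, 127/512, 247/1024]
  C: [1319/4096, 381/2048, 511/2048, 993/4096]
  D: [331/1024, 47/256, 127/512, 251/1024]
P^5 =
  A: [10631/32768, 3041/16384, 4047/16384, 7961/32768]
  B: [2655/8192, 759/4096, 1013/4096, 1993/8192]
  C: [10599/32768, 3041/16384, 4063/16384, 7961/32768]
  D: [2647/8192, 763/4096, 1017/4096, 1985/8192]

(P^5)[B -> C] = 1013/4096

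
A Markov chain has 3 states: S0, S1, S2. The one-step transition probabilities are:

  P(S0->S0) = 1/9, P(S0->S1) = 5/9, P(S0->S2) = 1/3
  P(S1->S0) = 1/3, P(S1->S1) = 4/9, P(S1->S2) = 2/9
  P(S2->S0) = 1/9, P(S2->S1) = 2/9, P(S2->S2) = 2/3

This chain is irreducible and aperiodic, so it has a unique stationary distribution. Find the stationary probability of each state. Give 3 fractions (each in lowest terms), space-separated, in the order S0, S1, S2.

The stationary distribution satisfies pi = pi * P, i.e.:
  pi_S0 = 1/9*pi_S0 + 1/3*pi_S1 + 1/9*pi_S2
  pi_S1 = 5/9*pi_S0 + 4/9*pi_S1 + 2/9*pi_S2
  pi_S2 = 1/3*pi_S0 + 2/9*pi_S1 + 2/3*pi_S2
with normalization: pi_S0 + pi_S1 + pi_S2 = 1.

Using the first 2 balance equations plus normalization, the linear system A*pi = b is:
  [-8/9, 1/3, 1/9] . pi = 0
  [5/9, -5/9, 2/9] . pi = 0
  [1, 1, 1] . pi = 1

Solving yields:
  pi_S0 = 11/57
  pi_S1 = 7/19
  pi_S2 = 25/57

Verification (pi * P):
  11/57*1/9 + 7/19*1/3 + 25/57*1/9 = 11/57 = pi_S0  (ok)
  11/57*5/9 + 7/19*4/9 + 25/57*2/9 = 7/19 = pi_S1  (ok)
  11/57*1/3 + 7/19*2/9 + 25/57*2/3 = 25/57 = pi_S2  (ok)

Answer: 11/57 7/19 25/57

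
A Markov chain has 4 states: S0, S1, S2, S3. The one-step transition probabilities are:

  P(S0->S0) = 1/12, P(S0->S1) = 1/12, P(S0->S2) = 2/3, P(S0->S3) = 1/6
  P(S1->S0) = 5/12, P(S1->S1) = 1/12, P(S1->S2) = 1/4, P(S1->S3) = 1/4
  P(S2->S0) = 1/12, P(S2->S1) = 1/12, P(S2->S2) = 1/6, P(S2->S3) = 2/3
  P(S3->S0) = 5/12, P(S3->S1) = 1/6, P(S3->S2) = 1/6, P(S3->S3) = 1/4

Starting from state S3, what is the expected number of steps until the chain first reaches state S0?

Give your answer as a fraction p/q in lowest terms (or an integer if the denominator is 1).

Answer: 1884/673

Derivation:
Let h_i = expected steps to first reach S0 from state i.
Boundary: h_S0 = 0.
First-step equations for the other states:
  h_S1 = 1 + 5/12*h_S0 + 1/12*h_S1 + 1/4*h_S2 + 1/4*h_S3
  h_S2 = 1 + 1/12*h_S0 + 1/12*h_S1 + 1/6*h_S2 + 2/3*h_S3
  h_S3 = 1 + 5/12*h_S0 + 1/6*h_S1 + 1/6*h_S2 + 1/4*h_S3

Substituting h_S0 = 0 and rearranging gives the linear system (I - Q) h = 1:
  [11/12, -1/4, -1/4] . (h_S1, h_S2, h_S3) = 1
  [-1/12, 5/6, -2/3] . (h_S1, h_S2, h_S3) = 1
  [-1/6, -1/6, 3/4] . (h_S1, h_S2, h_S3) = 1

Solving yields:
  h_S1 = 1932/673
  h_S2 = 2508/673
  h_S3 = 1884/673

Starting state is S3, so the expected hitting time is h_S3 = 1884/673.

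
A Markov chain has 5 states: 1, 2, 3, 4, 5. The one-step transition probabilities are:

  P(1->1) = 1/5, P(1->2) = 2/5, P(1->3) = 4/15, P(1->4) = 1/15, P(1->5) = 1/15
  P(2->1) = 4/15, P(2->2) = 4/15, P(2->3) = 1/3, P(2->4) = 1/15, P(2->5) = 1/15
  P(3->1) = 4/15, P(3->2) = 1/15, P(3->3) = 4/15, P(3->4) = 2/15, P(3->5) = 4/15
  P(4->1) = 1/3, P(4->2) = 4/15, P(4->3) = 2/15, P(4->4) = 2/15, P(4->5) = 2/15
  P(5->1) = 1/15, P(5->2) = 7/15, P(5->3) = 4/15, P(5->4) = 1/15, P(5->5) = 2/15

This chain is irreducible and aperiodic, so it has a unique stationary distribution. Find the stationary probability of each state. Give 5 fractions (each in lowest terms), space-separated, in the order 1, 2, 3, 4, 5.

The stationary distribution satisfies pi = pi * P, i.e.:
  pi_1 = 1/5*pi_1 + 4/15*pi_2 + 4/15*pi_3 + 1/3*pi_4 + 1/15*pi_5
  pi_2 = 2/5*pi_1 + 4/15*pi_2 + 1/15*pi_3 + 4/15*pi_4 + 7/15*pi_5
  pi_3 = 4/15*pi_1 + 1/3*pi_2 + 4/15*pi_3 + 2/15*pi_4 + 4/15*pi_5
  pi_4 = 1/15*pi_1 + 1/15*pi_2 + 2/15*pi_3 + 2/15*pi_4 + 1/15*pi_5
  pi_5 = 1/15*pi_1 + 1/15*pi_2 + 4/15*pi_3 + 2/15*pi_4 + 2/15*pi_5
with normalization: pi_1 + pi_2 + pi_3 + pi_4 + pi_5 = 1.

Using the first 4 balance equations plus normalization, the linear system A*pi = b is:
  [-4/5, 4/15, 4/15, 1/3, 1/15] . pi = 0
  [2/5, -11/15, 1/15, 4/15, 7/15] . pi = 0
  [4/15, 1/3, -11/15, 2/15, 4/15] . pi = 0
  [1/15, 1/15, 2/15, -13/15, 1/15] . pi = 0
  [1, 1, 1, 1, 1] . pi = 1

Solving yields:
  pi_1 = 11833/51421
  pi_2 = 13889/51421
  pi_3 = 14015/51421
  pi_4 = 4674/51421
  pi_5 = 7010/51421

Verification (pi * P):
  11833/51421*1/5 + 13889/51421*4/15 + 14015/51421*4/15 + 4674/51421*1/3 + 7010/51421*1/15 = 11833/51421 = pi_1  (ok)
  11833/51421*2/5 + 13889/51421*4/15 + 14015/51421*1/15 + 4674/51421*4/15 + 7010/51421*7/15 = 13889/51421 = pi_2  (ok)
  11833/51421*4/15 + 13889/51421*1/3 + 14015/51421*4/15 + 4674/51421*2/15 + 7010/51421*4/15 = 14015/51421 = pi_3  (ok)
  11833/51421*1/15 + 13889/51421*1/15 + 14015/51421*2/15 + 4674/51421*2/15 + 7010/51421*1/15 = 4674/51421 = pi_4  (ok)
  11833/51421*1/15 + 13889/51421*1/15 + 14015/51421*4/15 + 4674/51421*2/15 + 7010/51421*2/15 = 7010/51421 = pi_5  (ok)

Answer: 11833/51421 13889/51421 14015/51421 4674/51421 7010/51421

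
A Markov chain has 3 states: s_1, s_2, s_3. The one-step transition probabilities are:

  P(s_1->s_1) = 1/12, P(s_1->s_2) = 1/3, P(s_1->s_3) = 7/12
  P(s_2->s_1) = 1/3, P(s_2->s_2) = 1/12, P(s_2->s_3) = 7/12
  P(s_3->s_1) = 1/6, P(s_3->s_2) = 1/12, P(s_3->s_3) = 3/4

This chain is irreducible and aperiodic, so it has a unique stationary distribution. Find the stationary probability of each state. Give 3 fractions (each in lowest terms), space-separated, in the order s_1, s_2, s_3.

Answer: 13/75 19/150 7/10

Derivation:
The stationary distribution satisfies pi = pi * P, i.e.:
  pi_s_1 = 1/12*pi_s_1 + 1/3*pi_s_2 + 1/6*pi_s_3
  pi_s_2 = 1/3*pi_s_1 + 1/12*pi_s_2 + 1/12*pi_s_3
  pi_s_3 = 7/12*pi_s_1 + 7/12*pi_s_2 + 3/4*pi_s_3
with normalization: pi_s_1 + pi_s_2 + pi_s_3 = 1.

Using the first 2 balance equations plus normalization, the linear system A*pi = b is:
  [-11/12, 1/3, 1/6] . pi = 0
  [1/3, -11/12, 1/12] . pi = 0
  [1, 1, 1] . pi = 1

Solving yields:
  pi_s_1 = 13/75
  pi_s_2 = 19/150
  pi_s_3 = 7/10

Verification (pi * P):
  13/75*1/12 + 19/150*1/3 + 7/10*1/6 = 13/75 = pi_s_1  (ok)
  13/75*1/3 + 19/150*1/12 + 7/10*1/12 = 19/150 = pi_s_2  (ok)
  13/75*7/12 + 19/150*7/12 + 7/10*3/4 = 7/10 = pi_s_3  (ok)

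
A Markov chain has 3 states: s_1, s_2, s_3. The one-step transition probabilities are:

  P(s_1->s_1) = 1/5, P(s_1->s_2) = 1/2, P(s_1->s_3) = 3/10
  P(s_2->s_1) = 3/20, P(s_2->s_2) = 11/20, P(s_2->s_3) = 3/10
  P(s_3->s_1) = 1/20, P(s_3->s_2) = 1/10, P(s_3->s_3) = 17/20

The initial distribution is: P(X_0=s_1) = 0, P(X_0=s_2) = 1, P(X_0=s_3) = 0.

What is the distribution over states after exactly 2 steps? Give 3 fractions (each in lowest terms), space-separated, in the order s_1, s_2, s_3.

Answer: 51/400 163/400 93/200

Derivation:
Propagating the distribution step by step (d_{t+1} = d_t * P):
d_0 = (s_1=0, s_2=1, s_3=0)
  d_1[s_1] = 0*1/5 + 1*3/20 + 0*1/20 = 3/20
  d_1[s_2] = 0*1/2 + 1*11/20 + 0*1/10 = 11/20
  d_1[s_3] = 0*3/10 + 1*3/10 + 0*17/20 = 3/10
d_1 = (s_1=3/20, s_2=11/20, s_3=3/10)
  d_2[s_1] = 3/20*1/5 + 11/20*3/20 + 3/10*1/20 = 51/400
  d_2[s_2] = 3/20*1/2 + 11/20*11/20 + 3/10*1/10 = 163/400
  d_2[s_3] = 3/20*3/10 + 11/20*3/10 + 3/10*17/20 = 93/200
d_2 = (s_1=51/400, s_2=163/400, s_3=93/200)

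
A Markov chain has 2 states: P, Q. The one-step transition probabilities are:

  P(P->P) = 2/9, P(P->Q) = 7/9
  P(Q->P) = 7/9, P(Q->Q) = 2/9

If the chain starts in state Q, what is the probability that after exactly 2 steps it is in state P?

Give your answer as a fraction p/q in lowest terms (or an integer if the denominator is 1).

Answer: 28/81

Derivation:
Computing P^2 by repeated multiplication:
P^1 =
  P: [2/9, 7/9]
  Q: [7/9, 2/9]
P^2 =
  P: [53/81, 28/81]
  Q: [28/81, 53/81]

(P^2)[Q -> P] = 28/81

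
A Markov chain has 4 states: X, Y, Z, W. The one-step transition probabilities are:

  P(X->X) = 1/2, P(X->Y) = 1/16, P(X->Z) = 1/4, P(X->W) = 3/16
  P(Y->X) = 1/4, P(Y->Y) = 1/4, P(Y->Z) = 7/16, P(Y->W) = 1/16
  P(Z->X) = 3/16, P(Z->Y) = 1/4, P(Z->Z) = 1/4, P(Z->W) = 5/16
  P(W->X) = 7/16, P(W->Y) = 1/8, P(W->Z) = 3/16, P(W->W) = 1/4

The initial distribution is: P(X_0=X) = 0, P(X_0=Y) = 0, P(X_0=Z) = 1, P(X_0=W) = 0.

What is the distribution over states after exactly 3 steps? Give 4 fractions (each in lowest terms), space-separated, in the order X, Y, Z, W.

Propagating the distribution step by step (d_{t+1} = d_t * P):
d_0 = (X=0, Y=0, Z=1, W=0)
  d_1[X] = 0*1/2 + 0*1/4 + 1*3/16 + 0*7/16 = 3/16
  d_1[Y] = 0*1/16 + 0*1/4 + 1*1/4 + 0*1/8 = 1/4
  d_1[Z] = 0*1/4 + 0*7/16 + 1*1/4 + 0*3/16 = 1/4
  d_1[W] = 0*3/16 + 0*1/16 + 1*5/16 + 0*1/4 = 5/16
d_1 = (X=3/16, Y=1/4, Z=1/4, W=5/16)
  d_2[X] = 3/16*1/2 + 1/4*1/4 + 1/4*3/16 + 5/16*7/16 = 87/256
  d_2[Y] = 3/16*1/16 + 1/4*1/4 + 1/4*1/4 + 5/16*1/8 = 45/256
  d_2[Z] = 3/16*1/4 + 1/4*7/16 + 1/4*1/4 + 5/16*3/16 = 71/256
  d_2[W] = 3/16*3/16 + 1/4*1/16 + 1/4*5/16 + 5/16*1/4 = 53/256
d_2 = (X=87/256, Y=45/256, Z=71/256, W=53/256)
  d_3[X] = 87/256*1/2 + 45/256*1/4 + 71/256*3/16 + 53/256*7/16 = 365/1024
  d_3[Y] = 87/256*1/16 + 45/256*1/4 + 71/256*1/4 + 53/256*1/8 = 657/4096
  d_3[Z] = 87/256*1/4 + 45/256*7/16 + 71/256*1/4 + 53/256*3/16 = 553/2048
  d_3[W] = 87/256*3/16 + 45/256*1/16 + 71/256*5/16 + 53/256*1/4 = 873/4096
d_3 = (X=365/1024, Y=657/4096, Z=553/2048, W=873/4096)

Answer: 365/1024 657/4096 553/2048 873/4096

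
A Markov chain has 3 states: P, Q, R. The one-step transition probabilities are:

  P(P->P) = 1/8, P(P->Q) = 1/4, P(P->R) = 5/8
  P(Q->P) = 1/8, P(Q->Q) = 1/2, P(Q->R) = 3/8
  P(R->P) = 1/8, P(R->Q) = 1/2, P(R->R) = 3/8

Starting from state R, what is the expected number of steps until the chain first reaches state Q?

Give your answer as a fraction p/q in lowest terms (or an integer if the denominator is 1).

Let h_i = expected steps to first reach Q from state i.
Boundary: h_Q = 0.
First-step equations for the other states:
  h_P = 1 + 1/8*h_P + 1/4*h_Q + 5/8*h_R
  h_R = 1 + 1/8*h_P + 1/2*h_Q + 3/8*h_R

Substituting h_Q = 0 and rearranging gives the linear system (I - Q) h = 1:
  [7/8, -5/8] . (h_P, h_R) = 1
  [-1/8, 5/8] . (h_P, h_R) = 1

Solving yields:
  h_P = 8/3
  h_R = 32/15

Starting state is R, so the expected hitting time is h_R = 32/15.

Answer: 32/15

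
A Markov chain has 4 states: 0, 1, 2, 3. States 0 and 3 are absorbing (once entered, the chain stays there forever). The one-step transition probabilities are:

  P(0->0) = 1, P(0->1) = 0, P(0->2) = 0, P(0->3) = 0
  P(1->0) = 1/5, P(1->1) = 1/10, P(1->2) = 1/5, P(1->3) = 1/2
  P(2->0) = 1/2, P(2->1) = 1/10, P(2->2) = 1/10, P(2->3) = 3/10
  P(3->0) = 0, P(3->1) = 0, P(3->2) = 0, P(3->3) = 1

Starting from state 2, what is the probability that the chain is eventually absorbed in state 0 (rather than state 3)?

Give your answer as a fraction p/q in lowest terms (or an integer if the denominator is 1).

Let a_i = P(absorbed in 0 | start in state i).
Boundary conditions: a_0 = 1, a_3 = 0.
For each transient state i, a_i = sum_j P(i->j) * a_j:
  a_1 = 1/5*a_0 + 1/10*a_1 + 1/5*a_2 + 1/2*a_3
  a_2 = 1/2*a_0 + 1/10*a_1 + 1/10*a_2 + 3/10*a_3

Substituting a_0 = 1 and a_3 = 0, rearrange to (I - Q) a = r where r[i] = P(i -> 0):
  [9/10, -1/5] . (a_1, a_2) = 1/5
  [-1/10, 9/10] . (a_1, a_2) = 1/2

Solving yields:
  a_1 = 28/79
  a_2 = 47/79

Starting state is 2, so the absorption probability is a_2 = 47/79.

Answer: 47/79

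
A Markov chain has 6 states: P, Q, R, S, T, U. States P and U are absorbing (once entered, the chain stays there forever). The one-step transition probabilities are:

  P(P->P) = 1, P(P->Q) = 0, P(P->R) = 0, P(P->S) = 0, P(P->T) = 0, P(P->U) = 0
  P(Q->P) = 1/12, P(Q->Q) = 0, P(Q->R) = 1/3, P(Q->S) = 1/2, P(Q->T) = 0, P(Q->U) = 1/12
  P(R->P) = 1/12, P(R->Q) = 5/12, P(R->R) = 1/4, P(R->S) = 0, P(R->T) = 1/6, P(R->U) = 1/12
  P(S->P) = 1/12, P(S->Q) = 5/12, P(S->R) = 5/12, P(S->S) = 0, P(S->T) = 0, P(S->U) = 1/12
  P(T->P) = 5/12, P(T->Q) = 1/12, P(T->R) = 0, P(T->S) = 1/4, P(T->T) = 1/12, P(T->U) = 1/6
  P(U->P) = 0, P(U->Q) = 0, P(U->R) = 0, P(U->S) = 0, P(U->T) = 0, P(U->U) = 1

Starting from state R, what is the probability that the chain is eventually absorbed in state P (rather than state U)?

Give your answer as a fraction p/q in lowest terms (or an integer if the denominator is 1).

Let a_i = P(absorbed in P | start in state i).
Boundary conditions: a_P = 1, a_U = 0.
For each transient state i, a_i = sum_j P(i->j) * a_j:
  a_Q = 1/12*a_P + 0*a_Q + 1/3*a_R + 1/2*a_S + 0*a_T + 1/12*a_U
  a_R = 1/12*a_P + 5/12*a_Q + 1/4*a_R + 0*a_S + 1/6*a_T + 1/12*a_U
  a_S = 1/12*a_P + 5/12*a_Q + 5/12*a_R + 0*a_S + 0*a_T + 1/12*a_U
  a_T = 5/12*a_P + 1/12*a_Q + 0*a_R + 1/4*a_S + 1/12*a_T + 1/6*a_U

Substituting a_P = 1 and a_U = 0, rearrange to (I - Q) a = r where r[i] = P(i -> P):
  [1, -1/3, -1/2, 0] . (a_Q, a_R, a_S, a_T) = 1/12
  [-5/12, 3/4, 0, -1/6] . (a_Q, a_R, a_S, a_T) = 1/12
  [-5/12, -5/12, 1, 0] . (a_Q, a_R, a_S, a_T) = 1/12
  [-1/12, 0, -1/4, 11/12] . (a_Q, a_R, a_S, a_T) = 5/12

Solving yields:
  a_Q = 569/1060
  a_R = 587/1060
  a_S = 57/106
  a_T = 13/20

Starting state is R, so the absorption probability is a_R = 587/1060.

Answer: 587/1060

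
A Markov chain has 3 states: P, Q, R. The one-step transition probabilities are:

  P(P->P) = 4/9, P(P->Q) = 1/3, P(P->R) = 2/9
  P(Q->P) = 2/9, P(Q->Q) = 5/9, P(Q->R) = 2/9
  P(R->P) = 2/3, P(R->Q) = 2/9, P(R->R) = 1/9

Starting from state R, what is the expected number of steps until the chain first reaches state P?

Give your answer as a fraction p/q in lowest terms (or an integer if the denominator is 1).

Answer: 27/14

Derivation:
Let h_i = expected steps to first reach P from state i.
Boundary: h_P = 0.
First-step equations for the other states:
  h_Q = 1 + 2/9*h_P + 5/9*h_Q + 2/9*h_R
  h_R = 1 + 2/3*h_P + 2/9*h_Q + 1/9*h_R

Substituting h_P = 0 and rearranging gives the linear system (I - Q) h = 1:
  [4/9, -2/9] . (h_Q, h_R) = 1
  [-2/9, 8/9] . (h_Q, h_R) = 1

Solving yields:
  h_Q = 45/14
  h_R = 27/14

Starting state is R, so the expected hitting time is h_R = 27/14.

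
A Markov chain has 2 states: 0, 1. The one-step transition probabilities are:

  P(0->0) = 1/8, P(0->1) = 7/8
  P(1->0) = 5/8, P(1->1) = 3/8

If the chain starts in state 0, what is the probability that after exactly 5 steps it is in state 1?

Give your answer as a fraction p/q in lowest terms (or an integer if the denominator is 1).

Answer: 77/128

Derivation:
Computing P^5 by repeated multiplication:
P^1 =
  0: [1/8, 7/8]
  1: [5/8, 3/8]
P^2 =
  0: [9/16, 7/16]
  1: [5/16, 11/16]
P^3 =
  0: [11/32, 21/32]
  1: [15/32, 17/32]
P^4 =
  0: [29/64, 35/64]
  1: [25/64, 39/64]
P^5 =
  0: [51/128, 77/128]
  1: [55/128, 73/128]

(P^5)[0 -> 1] = 77/128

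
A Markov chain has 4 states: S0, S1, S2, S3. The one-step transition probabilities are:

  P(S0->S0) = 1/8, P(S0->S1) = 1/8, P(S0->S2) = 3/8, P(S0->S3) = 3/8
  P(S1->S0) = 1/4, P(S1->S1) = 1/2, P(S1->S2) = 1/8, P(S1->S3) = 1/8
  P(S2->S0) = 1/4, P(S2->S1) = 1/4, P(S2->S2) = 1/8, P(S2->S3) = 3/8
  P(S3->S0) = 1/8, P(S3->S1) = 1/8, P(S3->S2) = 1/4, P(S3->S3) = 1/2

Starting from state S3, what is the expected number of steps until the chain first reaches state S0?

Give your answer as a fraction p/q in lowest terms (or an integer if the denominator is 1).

Let h_i = expected steps to first reach S0 from state i.
Boundary: h_S0 = 0.
First-step equations for the other states:
  h_S1 = 1 + 1/4*h_S0 + 1/2*h_S1 + 1/8*h_S2 + 1/8*h_S3
  h_S2 = 1 + 1/4*h_S0 + 1/4*h_S1 + 1/8*h_S2 + 3/8*h_S3
  h_S3 = 1 + 1/8*h_S0 + 1/8*h_S1 + 1/4*h_S2 + 1/2*h_S3

Substituting h_S0 = 0 and rearranging gives the linear system (I - Q) h = 1:
  [1/2, -1/8, -1/8] . (h_S1, h_S2, h_S3) = 1
  [-1/4, 7/8, -3/8] . (h_S1, h_S2, h_S3) = 1
  [-1/8, -1/4, 1/2] . (h_S1, h_S2, h_S3) = 1

Solving yields:
  h_S1 = 152/33
  h_S2 = 160/33
  h_S3 = 184/33

Starting state is S3, so the expected hitting time is h_S3 = 184/33.

Answer: 184/33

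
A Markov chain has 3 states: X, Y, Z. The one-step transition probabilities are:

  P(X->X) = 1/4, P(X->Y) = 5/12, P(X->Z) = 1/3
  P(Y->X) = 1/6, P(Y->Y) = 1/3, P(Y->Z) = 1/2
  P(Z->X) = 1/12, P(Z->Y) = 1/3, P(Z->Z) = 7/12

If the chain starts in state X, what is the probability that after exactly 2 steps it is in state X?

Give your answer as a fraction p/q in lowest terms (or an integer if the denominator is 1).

Answer: 23/144

Derivation:
Computing P^2 by repeated multiplication:
P^1 =
  X: [1/4, 5/12, 1/3]
  Y: [1/6, 1/3, 1/2]
  Z: [1/12, 1/3, 7/12]
P^2 =
  X: [23/144, 17/48, 35/72]
  Y: [5/36, 25/72, 37/72]
  Z: [1/8, 49/144, 77/144]

(P^2)[X -> X] = 23/144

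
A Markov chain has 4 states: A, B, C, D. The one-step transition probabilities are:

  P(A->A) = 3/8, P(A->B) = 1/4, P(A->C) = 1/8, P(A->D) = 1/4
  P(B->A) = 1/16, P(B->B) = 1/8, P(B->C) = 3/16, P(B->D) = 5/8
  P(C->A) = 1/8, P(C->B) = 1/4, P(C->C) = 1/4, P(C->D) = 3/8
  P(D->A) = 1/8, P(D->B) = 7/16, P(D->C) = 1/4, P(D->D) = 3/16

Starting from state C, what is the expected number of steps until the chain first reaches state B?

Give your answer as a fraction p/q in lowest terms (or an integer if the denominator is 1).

Let h_i = expected steps to first reach B from state i.
Boundary: h_B = 0.
First-step equations for the other states:
  h_A = 1 + 3/8*h_A + 1/4*h_B + 1/8*h_C + 1/4*h_D
  h_C = 1 + 1/8*h_A + 1/4*h_B + 1/4*h_C + 3/8*h_D
  h_D = 1 + 1/8*h_A + 7/16*h_B + 1/4*h_C + 3/16*h_D

Substituting h_B = 0 and rearranging gives the linear system (I - Q) h = 1:
  [5/8, -1/8, -1/4] . (h_A, h_C, h_D) = 1
  [-1/8, 3/4, -3/8] . (h_A, h_C, h_D) = 1
  [-1/8, -1/4, 13/16] . (h_A, h_C, h_D) = 1

Solving yields:
  h_A = 104/31
  h_C = 304/93
  h_D = 256/93

Starting state is C, so the expected hitting time is h_C = 304/93.

Answer: 304/93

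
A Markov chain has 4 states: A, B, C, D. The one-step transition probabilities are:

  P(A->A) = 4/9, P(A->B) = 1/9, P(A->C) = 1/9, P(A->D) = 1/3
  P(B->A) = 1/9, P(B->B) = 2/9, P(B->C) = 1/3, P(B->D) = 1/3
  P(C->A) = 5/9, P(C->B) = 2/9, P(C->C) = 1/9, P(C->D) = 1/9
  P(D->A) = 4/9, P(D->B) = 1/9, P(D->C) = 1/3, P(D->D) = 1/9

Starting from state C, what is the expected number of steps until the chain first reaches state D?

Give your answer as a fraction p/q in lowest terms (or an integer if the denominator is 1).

Let h_i = expected steps to first reach D from state i.
Boundary: h_D = 0.
First-step equations for the other states:
  h_A = 1 + 4/9*h_A + 1/9*h_B + 1/9*h_C + 1/3*h_D
  h_B = 1 + 1/9*h_A + 2/9*h_B + 1/3*h_C + 1/3*h_D
  h_C = 1 + 5/9*h_A + 2/9*h_B + 1/9*h_C + 1/9*h_D

Substituting h_D = 0 and rearranging gives the linear system (I - Q) h = 1:
  [5/9, -1/9, -1/9] . (h_A, h_B, h_C) = 1
  [-1/9, 7/9, -1/3] . (h_A, h_B, h_C) = 1
  [-5/9, -2/9, 8/9] . (h_A, h_B, h_C) = 1

Solving yields:
  h_A = 63/19
  h_B = 333/95
  h_C = 387/95

Starting state is C, so the expected hitting time is h_C = 387/95.

Answer: 387/95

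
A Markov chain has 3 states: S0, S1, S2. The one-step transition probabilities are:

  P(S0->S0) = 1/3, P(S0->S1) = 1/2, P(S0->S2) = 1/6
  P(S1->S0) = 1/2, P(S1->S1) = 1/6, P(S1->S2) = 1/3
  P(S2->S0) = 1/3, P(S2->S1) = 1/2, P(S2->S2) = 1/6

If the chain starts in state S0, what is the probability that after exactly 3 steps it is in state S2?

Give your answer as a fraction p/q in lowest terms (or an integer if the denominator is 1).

Answer: 2/9

Derivation:
Computing P^3 by repeated multiplication:
P^1 =
  S0: [1/3, 1/2, 1/6]
  S1: [1/2, 1/6, 1/3]
  S2: [1/3, 1/2, 1/6]
P^2 =
  S0: [5/12, 1/3, 1/4]
  S1: [13/36, 4/9, 7/36]
  S2: [5/12, 1/3, 1/4]
P^3 =
  S0: [7/18, 7/18, 2/9]
  S1: [11/27, 19/54, 13/54]
  S2: [7/18, 7/18, 2/9]

(P^3)[S0 -> S2] = 2/9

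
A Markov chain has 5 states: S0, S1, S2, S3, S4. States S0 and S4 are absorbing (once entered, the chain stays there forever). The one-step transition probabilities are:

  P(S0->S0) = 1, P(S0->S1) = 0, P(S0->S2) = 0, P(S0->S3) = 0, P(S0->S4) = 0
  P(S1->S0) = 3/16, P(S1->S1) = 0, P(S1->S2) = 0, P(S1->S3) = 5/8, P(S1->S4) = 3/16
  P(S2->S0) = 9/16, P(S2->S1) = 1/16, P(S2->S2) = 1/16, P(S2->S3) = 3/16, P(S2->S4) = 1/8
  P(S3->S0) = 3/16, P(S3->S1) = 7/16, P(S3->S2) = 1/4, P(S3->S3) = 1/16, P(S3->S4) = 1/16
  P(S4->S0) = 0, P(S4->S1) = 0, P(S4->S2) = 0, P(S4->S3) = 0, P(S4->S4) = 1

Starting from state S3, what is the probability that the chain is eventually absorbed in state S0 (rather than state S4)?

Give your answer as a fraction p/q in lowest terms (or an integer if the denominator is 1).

Let a_i = P(absorbed in S0 | start in state i).
Boundary conditions: a_S0 = 1, a_S4 = 0.
For each transient state i, a_i = sum_j P(i->j) * a_j:
  a_S1 = 3/16*a_S0 + 0*a_S1 + 0*a_S2 + 5/8*a_S3 + 3/16*a_S4
  a_S2 = 9/16*a_S0 + 1/16*a_S1 + 1/16*a_S2 + 3/16*a_S3 + 1/8*a_S4
  a_S3 = 3/16*a_S0 + 7/16*a_S1 + 1/4*a_S2 + 1/16*a_S3 + 1/16*a_S4

Substituting a_S0 = 1 and a_S4 = 0, rearrange to (I - Q) a = r where r[i] = P(i -> S0):
  [1, 0, -5/8] . (a_S1, a_S2, a_S3) = 3/16
  [-1/16, 15/16, -3/16] . (a_S1, a_S2, a_S3) = 9/16
  [-7/16, -1/4, 15/16] . (a_S1, a_S2, a_S3) = 3/16

Solving yields:
  a_S1 = 1449/2318
  a_S2 = 906/1159
  a_S3 = 1623/2318

Starting state is S3, so the absorption probability is a_S3 = 1623/2318.

Answer: 1623/2318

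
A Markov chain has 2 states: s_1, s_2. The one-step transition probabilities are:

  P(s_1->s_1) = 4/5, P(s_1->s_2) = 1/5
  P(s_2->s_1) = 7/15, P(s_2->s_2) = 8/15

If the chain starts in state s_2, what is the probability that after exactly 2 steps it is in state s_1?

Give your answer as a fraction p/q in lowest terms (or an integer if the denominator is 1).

Answer: 28/45

Derivation:
Computing P^2 by repeated multiplication:
P^1 =
  s_1: [4/5, 1/5]
  s_2: [7/15, 8/15]
P^2 =
  s_1: [11/15, 4/15]
  s_2: [28/45, 17/45]

(P^2)[s_2 -> s_1] = 28/45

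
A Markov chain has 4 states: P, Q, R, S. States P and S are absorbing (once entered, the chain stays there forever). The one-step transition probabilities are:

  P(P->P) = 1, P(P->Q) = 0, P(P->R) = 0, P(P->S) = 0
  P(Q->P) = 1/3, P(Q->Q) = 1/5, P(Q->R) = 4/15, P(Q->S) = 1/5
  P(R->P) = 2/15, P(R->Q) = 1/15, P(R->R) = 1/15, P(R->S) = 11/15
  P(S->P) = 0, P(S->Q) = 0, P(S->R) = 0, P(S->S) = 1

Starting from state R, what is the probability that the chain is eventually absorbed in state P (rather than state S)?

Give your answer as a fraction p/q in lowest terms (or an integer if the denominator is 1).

Let a_i = P(absorbed in P | start in state i).
Boundary conditions: a_P = 1, a_S = 0.
For each transient state i, a_i = sum_j P(i->j) * a_j:
  a_Q = 1/3*a_P + 1/5*a_Q + 4/15*a_R + 1/5*a_S
  a_R = 2/15*a_P + 1/15*a_Q + 1/15*a_R + 11/15*a_S

Substituting a_P = 1 and a_S = 0, rearrange to (I - Q) a = r where r[i] = P(i -> P):
  [4/5, -4/15] . (a_Q, a_R) = 1/3
  [-1/15, 14/15] . (a_Q, a_R) = 2/15

Solving yields:
  a_Q = 39/82
  a_R = 29/164

Starting state is R, so the absorption probability is a_R = 29/164.

Answer: 29/164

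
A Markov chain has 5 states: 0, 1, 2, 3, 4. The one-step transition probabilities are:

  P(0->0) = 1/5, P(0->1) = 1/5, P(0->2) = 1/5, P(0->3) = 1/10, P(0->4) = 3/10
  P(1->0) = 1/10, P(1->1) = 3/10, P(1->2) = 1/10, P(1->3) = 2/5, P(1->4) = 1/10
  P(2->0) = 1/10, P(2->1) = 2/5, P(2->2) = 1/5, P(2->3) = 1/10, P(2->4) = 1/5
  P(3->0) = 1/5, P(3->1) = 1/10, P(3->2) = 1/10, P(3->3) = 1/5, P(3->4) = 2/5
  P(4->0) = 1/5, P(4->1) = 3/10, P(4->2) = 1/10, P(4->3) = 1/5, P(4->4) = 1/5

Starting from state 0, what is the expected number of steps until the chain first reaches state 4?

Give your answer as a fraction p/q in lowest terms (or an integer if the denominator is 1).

Answer: 2160/553

Derivation:
Let h_i = expected steps to first reach 4 from state i.
Boundary: h_4 = 0.
First-step equations for the other states:
  h_0 = 1 + 1/5*h_0 + 1/5*h_1 + 1/5*h_2 + 1/10*h_3 + 3/10*h_4
  h_1 = 1 + 1/10*h_0 + 3/10*h_1 + 1/10*h_2 + 2/5*h_3 + 1/10*h_4
  h_2 = 1 + 1/10*h_0 + 2/5*h_1 + 1/5*h_2 + 1/10*h_3 + 1/5*h_4
  h_3 = 1 + 1/5*h_0 + 1/10*h_1 + 1/10*h_2 + 1/5*h_3 + 2/5*h_4

Substituting h_4 = 0 and rearranging gives the linear system (I - Q) h = 1:
  [4/5, -1/5, -1/5, -1/10] . (h_0, h_1, h_2, h_3) = 1
  [-1/10, 7/10, -1/10, -2/5] . (h_0, h_1, h_2, h_3) = 1
  [-1/10, -2/5, 4/5, -1/10] . (h_0, h_1, h_2, h_3) = 1
  [-1/5, -1/10, -1/10, 4/5] . (h_0, h_1, h_2, h_3) = 1

Solving yields:
  h_0 = 2160/553
  h_1 = 2505/553
  h_2 = 2445/553
  h_3 = 1850/553

Starting state is 0, so the expected hitting time is h_0 = 2160/553.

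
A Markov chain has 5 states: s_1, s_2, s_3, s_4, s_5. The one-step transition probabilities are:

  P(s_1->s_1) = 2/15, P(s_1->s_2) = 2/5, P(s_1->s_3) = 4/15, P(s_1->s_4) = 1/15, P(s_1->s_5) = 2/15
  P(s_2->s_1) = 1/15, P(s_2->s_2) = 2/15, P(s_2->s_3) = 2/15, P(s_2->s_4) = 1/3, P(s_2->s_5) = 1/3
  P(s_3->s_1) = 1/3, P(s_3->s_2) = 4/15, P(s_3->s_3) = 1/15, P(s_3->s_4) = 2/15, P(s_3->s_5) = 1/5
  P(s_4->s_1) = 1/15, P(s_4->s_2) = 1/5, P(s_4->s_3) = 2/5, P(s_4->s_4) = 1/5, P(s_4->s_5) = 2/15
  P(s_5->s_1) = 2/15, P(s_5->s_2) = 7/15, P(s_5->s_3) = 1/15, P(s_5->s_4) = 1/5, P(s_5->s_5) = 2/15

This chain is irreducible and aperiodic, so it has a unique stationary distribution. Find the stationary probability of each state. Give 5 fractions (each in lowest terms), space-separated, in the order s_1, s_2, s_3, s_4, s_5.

Answer: 9465/68828 18907/68828 12473/68828 14193/68828 6895/34414

Derivation:
The stationary distribution satisfies pi = pi * P, i.e.:
  pi_s_1 = 2/15*pi_s_1 + 1/15*pi_s_2 + 1/3*pi_s_3 + 1/15*pi_s_4 + 2/15*pi_s_5
  pi_s_2 = 2/5*pi_s_1 + 2/15*pi_s_2 + 4/15*pi_s_3 + 1/5*pi_s_4 + 7/15*pi_s_5
  pi_s_3 = 4/15*pi_s_1 + 2/15*pi_s_2 + 1/15*pi_s_3 + 2/5*pi_s_4 + 1/15*pi_s_5
  pi_s_4 = 1/15*pi_s_1 + 1/3*pi_s_2 + 2/15*pi_s_3 + 1/5*pi_s_4 + 1/5*pi_s_5
  pi_s_5 = 2/15*pi_s_1 + 1/3*pi_s_2 + 1/5*pi_s_3 + 2/15*pi_s_4 + 2/15*pi_s_5
with normalization: pi_s_1 + pi_s_2 + pi_s_3 + pi_s_4 + pi_s_5 = 1.

Using the first 4 balance equations plus normalization, the linear system A*pi = b is:
  [-13/15, 1/15, 1/3, 1/15, 2/15] . pi = 0
  [2/5, -13/15, 4/15, 1/5, 7/15] . pi = 0
  [4/15, 2/15, -14/15, 2/5, 1/15] . pi = 0
  [1/15, 1/3, 2/15, -4/5, 1/5] . pi = 0
  [1, 1, 1, 1, 1] . pi = 1

Solving yields:
  pi_s_1 = 9465/68828
  pi_s_2 = 18907/68828
  pi_s_3 = 12473/68828
  pi_s_4 = 14193/68828
  pi_s_5 = 6895/34414

Verification (pi * P):
  9465/68828*2/15 + 18907/68828*1/15 + 12473/68828*1/3 + 14193/68828*1/15 + 6895/34414*2/15 = 9465/68828 = pi_s_1  (ok)
  9465/68828*2/5 + 18907/68828*2/15 + 12473/68828*4/15 + 14193/68828*1/5 + 6895/34414*7/15 = 18907/68828 = pi_s_2  (ok)
  9465/68828*4/15 + 18907/68828*2/15 + 12473/68828*1/15 + 14193/68828*2/5 + 6895/34414*1/15 = 12473/68828 = pi_s_3  (ok)
  9465/68828*1/15 + 18907/68828*1/3 + 12473/68828*2/15 + 14193/68828*1/5 + 6895/34414*1/5 = 14193/68828 = pi_s_4  (ok)
  9465/68828*2/15 + 18907/68828*1/3 + 12473/68828*1/5 + 14193/68828*2/15 + 6895/34414*2/15 = 6895/34414 = pi_s_5  (ok)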